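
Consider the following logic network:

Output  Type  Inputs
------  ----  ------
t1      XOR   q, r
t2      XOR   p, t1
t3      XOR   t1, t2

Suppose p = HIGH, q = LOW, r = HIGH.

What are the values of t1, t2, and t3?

t1 = q XOR r = LOW XOR HIGH = HIGH
t2 = p XOR t1 = HIGH XOR HIGH = LOW
t3 = t1 XOR t2 = HIGH XOR LOW = HIGH

t1 = HIGH  t2 = LOW  t3 = HIGH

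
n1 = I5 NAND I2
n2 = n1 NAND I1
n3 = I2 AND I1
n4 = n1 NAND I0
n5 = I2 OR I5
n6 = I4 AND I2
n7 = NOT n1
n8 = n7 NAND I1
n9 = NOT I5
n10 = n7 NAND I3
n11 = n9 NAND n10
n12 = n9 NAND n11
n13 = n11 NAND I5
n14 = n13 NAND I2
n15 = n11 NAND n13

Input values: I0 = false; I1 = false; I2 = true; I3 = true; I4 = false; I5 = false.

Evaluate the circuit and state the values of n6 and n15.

n1 = I5 NAND I2 = false NAND true = true
n6 = I4 AND I2 = false AND true = false
n7 = NOT n1 = NOT true = false
n9 = NOT I5 = NOT false = true
n10 = n7 NAND I3 = false NAND true = true
n11 = n9 NAND n10 = true NAND true = false
n13 = n11 NAND I5 = false NAND false = true
n15 = n11 NAND n13 = false NAND true = true

n6 = false, n15 = true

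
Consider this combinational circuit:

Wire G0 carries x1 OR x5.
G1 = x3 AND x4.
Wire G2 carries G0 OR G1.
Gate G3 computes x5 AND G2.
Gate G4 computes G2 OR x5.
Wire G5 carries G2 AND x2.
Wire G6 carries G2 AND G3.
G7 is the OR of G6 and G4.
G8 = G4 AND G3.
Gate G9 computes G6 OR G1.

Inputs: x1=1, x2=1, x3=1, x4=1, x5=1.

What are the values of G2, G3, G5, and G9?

G0 = x1 OR x5 = 1 OR 1 = 1
G1 = x3 AND x4 = 1 AND 1 = 1
G2 = G0 OR G1 = 1 OR 1 = 1
G3 = x5 AND G2 = 1 AND 1 = 1
G5 = G2 AND x2 = 1 AND 1 = 1
G6 = G2 AND G3 = 1 AND 1 = 1
G9 = G6 OR G1 = 1 OR 1 = 1

G2 = 1, G3 = 1, G5 = 1, G9 = 1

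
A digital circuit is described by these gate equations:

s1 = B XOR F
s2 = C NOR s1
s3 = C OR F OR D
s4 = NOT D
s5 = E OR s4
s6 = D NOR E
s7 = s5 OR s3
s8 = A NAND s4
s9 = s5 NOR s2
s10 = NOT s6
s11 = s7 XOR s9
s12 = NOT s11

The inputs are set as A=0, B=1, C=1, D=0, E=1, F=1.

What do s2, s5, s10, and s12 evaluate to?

s2 = 0, s5 = 1, s10 = 1, s12 = 0

s1 = B XOR F = 1 XOR 1 = 0
s2 = C NOR s1 = 1 NOR 0 = 0
s3 = C OR F OR D = 1 OR 1 OR 0 = 1
s4 = NOT D = NOT 0 = 1
s5 = E OR s4 = 1 OR 1 = 1
s6 = D NOR E = 0 NOR 1 = 0
s7 = s5 OR s3 = 1 OR 1 = 1
s9 = s5 NOR s2 = 1 NOR 0 = 0
s10 = NOT s6 = NOT 0 = 1
s11 = s7 XOR s9 = 1 XOR 0 = 1
s12 = NOT s11 = NOT 1 = 0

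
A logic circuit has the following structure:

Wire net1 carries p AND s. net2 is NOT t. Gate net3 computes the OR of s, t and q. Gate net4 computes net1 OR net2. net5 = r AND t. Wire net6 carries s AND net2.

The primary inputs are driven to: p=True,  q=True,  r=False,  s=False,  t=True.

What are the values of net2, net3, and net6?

net2 = False  net3 = True  net6 = False

net2 = NOT t = NOT True = False
net3 = s OR t OR q = False OR True OR True = True
net6 = s AND net2 = False AND False = False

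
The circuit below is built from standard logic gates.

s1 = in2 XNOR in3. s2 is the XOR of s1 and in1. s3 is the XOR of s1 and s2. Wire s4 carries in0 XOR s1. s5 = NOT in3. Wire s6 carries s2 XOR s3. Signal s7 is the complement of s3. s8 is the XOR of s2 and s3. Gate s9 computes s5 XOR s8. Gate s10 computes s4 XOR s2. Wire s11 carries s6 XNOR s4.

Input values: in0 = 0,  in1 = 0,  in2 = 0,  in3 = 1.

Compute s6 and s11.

s1 = in2 XNOR in3 = 0 XNOR 1 = 0
s2 = s1 XOR in1 = 0 XOR 0 = 0
s3 = s1 XOR s2 = 0 XOR 0 = 0
s4 = in0 XOR s1 = 0 XOR 0 = 0
s6 = s2 XOR s3 = 0 XOR 0 = 0
s11 = s6 XNOR s4 = 0 XNOR 0 = 1

s6 = 0, s11 = 1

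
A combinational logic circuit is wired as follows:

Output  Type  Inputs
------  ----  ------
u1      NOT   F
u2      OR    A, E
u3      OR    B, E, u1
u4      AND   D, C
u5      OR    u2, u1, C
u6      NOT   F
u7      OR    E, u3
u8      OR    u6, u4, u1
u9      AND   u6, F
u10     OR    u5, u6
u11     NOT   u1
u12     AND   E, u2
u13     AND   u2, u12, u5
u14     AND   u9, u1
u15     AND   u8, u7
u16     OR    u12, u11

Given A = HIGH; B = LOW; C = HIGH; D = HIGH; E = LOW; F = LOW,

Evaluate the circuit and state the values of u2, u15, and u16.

u2 = HIGH, u15 = HIGH, u16 = LOW

u1 = NOT F = NOT LOW = HIGH
u2 = A OR E = HIGH OR LOW = HIGH
u3 = B OR E OR u1 = LOW OR LOW OR HIGH = HIGH
u4 = D AND C = HIGH AND HIGH = HIGH
u6 = NOT F = NOT LOW = HIGH
u7 = E OR u3 = LOW OR HIGH = HIGH
u8 = u6 OR u4 OR u1 = HIGH OR HIGH OR HIGH = HIGH
u11 = NOT u1 = NOT HIGH = LOW
u12 = E AND u2 = LOW AND HIGH = LOW
u15 = u8 AND u7 = HIGH AND HIGH = HIGH
u16 = u12 OR u11 = LOW OR LOW = LOW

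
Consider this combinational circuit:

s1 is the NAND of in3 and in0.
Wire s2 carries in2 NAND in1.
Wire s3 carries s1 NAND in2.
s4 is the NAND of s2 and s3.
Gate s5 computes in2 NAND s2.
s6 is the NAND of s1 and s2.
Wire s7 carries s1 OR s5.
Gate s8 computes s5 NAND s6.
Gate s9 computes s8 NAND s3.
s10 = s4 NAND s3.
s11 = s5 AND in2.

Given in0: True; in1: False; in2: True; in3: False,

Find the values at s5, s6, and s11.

s5 = False; s6 = False; s11 = False

s1 = in3 NAND in0 = False NAND True = True
s2 = in2 NAND in1 = True NAND False = True
s5 = in2 NAND s2 = True NAND True = False
s6 = s1 NAND s2 = True NAND True = False
s11 = s5 AND in2 = False AND True = False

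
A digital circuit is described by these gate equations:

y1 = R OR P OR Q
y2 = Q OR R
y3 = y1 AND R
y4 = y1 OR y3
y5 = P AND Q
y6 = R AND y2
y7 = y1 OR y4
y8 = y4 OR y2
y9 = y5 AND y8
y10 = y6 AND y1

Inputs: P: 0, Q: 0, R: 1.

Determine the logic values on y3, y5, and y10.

y1 = R OR P OR Q = 1 OR 0 OR 0 = 1
y2 = Q OR R = 0 OR 1 = 1
y3 = y1 AND R = 1 AND 1 = 1
y5 = P AND Q = 0 AND 0 = 0
y6 = R AND y2 = 1 AND 1 = 1
y10 = y6 AND y1 = 1 AND 1 = 1

y3 = 1; y5 = 0; y10 = 1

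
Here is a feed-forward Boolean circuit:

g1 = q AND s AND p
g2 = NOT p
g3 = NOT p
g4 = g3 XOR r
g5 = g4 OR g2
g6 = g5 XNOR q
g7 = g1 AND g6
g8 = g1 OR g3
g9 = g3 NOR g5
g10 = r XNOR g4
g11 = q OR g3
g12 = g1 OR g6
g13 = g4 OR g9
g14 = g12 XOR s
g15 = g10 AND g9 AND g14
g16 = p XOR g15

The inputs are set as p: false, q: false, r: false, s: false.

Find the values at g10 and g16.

g10 = false, g16 = false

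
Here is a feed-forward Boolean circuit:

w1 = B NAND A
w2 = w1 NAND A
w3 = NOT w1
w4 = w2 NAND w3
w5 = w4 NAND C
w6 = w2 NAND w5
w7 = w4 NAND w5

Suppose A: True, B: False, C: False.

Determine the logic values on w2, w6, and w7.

w2 = False  w6 = True  w7 = False

w1 = B NAND A = False NAND True = True
w2 = w1 NAND A = True NAND True = False
w3 = NOT w1 = NOT True = False
w4 = w2 NAND w3 = False NAND False = True
w5 = w4 NAND C = True NAND False = True
w6 = w2 NAND w5 = False NAND True = True
w7 = w4 NAND w5 = True NAND True = False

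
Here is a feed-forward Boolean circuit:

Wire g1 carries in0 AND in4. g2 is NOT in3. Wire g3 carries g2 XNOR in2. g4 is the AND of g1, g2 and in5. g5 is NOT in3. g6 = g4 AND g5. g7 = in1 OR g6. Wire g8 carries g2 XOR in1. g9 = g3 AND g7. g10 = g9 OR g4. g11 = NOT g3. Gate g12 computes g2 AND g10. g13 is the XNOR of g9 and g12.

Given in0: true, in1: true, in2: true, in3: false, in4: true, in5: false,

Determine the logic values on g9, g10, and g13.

g9 = true; g10 = true; g13 = true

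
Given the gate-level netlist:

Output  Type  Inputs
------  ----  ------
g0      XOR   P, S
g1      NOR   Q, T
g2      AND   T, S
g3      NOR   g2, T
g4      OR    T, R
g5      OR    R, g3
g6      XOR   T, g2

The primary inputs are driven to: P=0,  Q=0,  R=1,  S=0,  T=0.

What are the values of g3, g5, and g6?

g3 = 1, g5 = 1, g6 = 0

g2 = T AND S = 0 AND 0 = 0
g3 = g2 NOR T = 0 NOR 0 = 1
g5 = R OR g3 = 1 OR 1 = 1
g6 = T XOR g2 = 0 XOR 0 = 0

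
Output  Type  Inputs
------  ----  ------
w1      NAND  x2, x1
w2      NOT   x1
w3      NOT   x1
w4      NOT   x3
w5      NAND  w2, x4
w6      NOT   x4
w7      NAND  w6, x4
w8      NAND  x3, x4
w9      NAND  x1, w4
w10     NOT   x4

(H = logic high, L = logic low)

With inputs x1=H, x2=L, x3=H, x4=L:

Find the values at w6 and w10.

w6 = H, w10 = H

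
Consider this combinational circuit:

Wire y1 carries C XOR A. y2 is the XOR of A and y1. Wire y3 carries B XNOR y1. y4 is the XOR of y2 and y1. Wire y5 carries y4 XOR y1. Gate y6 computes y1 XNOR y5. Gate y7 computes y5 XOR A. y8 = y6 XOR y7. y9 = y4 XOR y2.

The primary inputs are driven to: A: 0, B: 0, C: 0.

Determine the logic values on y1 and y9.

y1 = 0; y9 = 0

y1 = C XOR A = 0 XOR 0 = 0
y2 = A XOR y1 = 0 XOR 0 = 0
y4 = y2 XOR y1 = 0 XOR 0 = 0
y9 = y4 XOR y2 = 0 XOR 0 = 0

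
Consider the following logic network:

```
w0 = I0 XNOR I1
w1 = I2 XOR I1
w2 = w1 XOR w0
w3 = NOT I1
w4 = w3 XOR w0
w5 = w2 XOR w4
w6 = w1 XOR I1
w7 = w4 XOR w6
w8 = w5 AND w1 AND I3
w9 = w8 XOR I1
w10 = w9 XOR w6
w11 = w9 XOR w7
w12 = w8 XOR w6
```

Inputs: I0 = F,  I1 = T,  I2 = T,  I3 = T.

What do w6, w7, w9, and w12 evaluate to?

w6 = T, w7 = T, w9 = T, w12 = T

w0 = I0 XNOR I1 = F XNOR T = F
w1 = I2 XOR I1 = T XOR T = F
w2 = w1 XOR w0 = F XOR F = F
w3 = NOT I1 = NOT T = F
w4 = w3 XOR w0 = F XOR F = F
w5 = w2 XOR w4 = F XOR F = F
w6 = w1 XOR I1 = F XOR T = T
w7 = w4 XOR w6 = F XOR T = T
w8 = w5 AND w1 AND I3 = F AND F AND T = F
w9 = w8 XOR I1 = F XOR T = T
w12 = w8 XOR w6 = F XOR T = T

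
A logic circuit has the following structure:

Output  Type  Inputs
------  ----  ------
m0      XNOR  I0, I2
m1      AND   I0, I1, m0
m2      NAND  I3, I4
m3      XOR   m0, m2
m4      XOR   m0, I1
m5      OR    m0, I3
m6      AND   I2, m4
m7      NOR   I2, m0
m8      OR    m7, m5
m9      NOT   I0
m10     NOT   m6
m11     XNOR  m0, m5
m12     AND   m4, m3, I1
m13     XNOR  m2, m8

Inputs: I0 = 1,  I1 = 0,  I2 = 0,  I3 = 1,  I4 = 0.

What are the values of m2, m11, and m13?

m0 = I0 XNOR I2 = 1 XNOR 0 = 0
m2 = I3 NAND I4 = 1 NAND 0 = 1
m5 = m0 OR I3 = 0 OR 1 = 1
m7 = I2 NOR m0 = 0 NOR 0 = 1
m8 = m7 OR m5 = 1 OR 1 = 1
m11 = m0 XNOR m5 = 0 XNOR 1 = 0
m13 = m2 XNOR m8 = 1 XNOR 1 = 1

m2 = 1, m11 = 0, m13 = 1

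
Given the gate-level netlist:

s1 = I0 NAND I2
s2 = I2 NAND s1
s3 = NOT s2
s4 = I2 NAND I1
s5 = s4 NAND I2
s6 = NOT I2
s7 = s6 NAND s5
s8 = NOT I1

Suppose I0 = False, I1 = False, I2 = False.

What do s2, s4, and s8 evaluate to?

s1 = I0 NAND I2 = False NAND False = True
s2 = I2 NAND s1 = False NAND True = True
s4 = I2 NAND I1 = False NAND False = True
s8 = NOT I1 = NOT False = True

s2 = True; s4 = True; s8 = True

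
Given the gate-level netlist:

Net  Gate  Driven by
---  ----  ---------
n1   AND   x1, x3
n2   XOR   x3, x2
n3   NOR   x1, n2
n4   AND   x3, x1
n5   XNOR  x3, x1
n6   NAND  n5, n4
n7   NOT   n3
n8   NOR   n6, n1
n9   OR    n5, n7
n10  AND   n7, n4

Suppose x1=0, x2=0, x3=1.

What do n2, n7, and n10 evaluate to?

n2 = 1; n7 = 1; n10 = 0

n2 = x3 XOR x2 = 1 XOR 0 = 1
n3 = x1 NOR n2 = 0 NOR 1 = 0
n4 = x3 AND x1 = 1 AND 0 = 0
n7 = NOT n3 = NOT 0 = 1
n10 = n7 AND n4 = 1 AND 0 = 0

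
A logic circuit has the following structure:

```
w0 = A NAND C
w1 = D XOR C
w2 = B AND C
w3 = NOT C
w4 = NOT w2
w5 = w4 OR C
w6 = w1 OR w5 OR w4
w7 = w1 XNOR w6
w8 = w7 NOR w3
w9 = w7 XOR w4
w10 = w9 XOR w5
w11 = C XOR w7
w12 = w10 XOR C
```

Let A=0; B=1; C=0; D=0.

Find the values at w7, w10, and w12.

w1 = D XOR C = 0 XOR 0 = 0
w2 = B AND C = 1 AND 0 = 0
w4 = NOT w2 = NOT 0 = 1
w5 = w4 OR C = 1 OR 0 = 1
w6 = w1 OR w5 OR w4 = 0 OR 1 OR 1 = 1
w7 = w1 XNOR w6 = 0 XNOR 1 = 0
w9 = w7 XOR w4 = 0 XOR 1 = 1
w10 = w9 XOR w5 = 1 XOR 1 = 0
w12 = w10 XOR C = 0 XOR 0 = 0

w7 = 0  w10 = 0  w12 = 0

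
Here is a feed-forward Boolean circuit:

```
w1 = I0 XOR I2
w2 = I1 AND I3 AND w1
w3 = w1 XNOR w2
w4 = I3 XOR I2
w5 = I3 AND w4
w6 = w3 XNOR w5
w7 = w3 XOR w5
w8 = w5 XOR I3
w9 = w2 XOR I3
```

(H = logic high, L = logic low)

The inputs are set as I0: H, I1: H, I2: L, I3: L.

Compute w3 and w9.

w3 = L, w9 = L

w1 = I0 XOR I2 = H XOR L = H
w2 = I1 AND I3 AND w1 = H AND L AND H = L
w3 = w1 XNOR w2 = H XNOR L = L
w9 = w2 XOR I3 = L XOR L = L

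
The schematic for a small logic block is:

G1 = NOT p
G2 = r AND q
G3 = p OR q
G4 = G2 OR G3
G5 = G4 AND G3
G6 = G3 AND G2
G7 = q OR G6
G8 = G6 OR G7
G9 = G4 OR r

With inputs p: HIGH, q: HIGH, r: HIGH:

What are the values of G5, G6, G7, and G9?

G5 = HIGH; G6 = HIGH; G7 = HIGH; G9 = HIGH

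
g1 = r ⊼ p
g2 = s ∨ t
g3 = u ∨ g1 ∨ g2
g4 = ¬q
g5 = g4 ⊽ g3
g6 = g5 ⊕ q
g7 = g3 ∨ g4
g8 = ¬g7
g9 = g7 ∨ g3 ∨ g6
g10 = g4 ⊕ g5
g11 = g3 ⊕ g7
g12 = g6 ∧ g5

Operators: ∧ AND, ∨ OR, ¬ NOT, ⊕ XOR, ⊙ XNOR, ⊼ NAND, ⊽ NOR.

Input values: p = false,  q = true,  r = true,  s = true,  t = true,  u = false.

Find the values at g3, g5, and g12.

g1 = r NAND p = true NAND false = true
g2 = s OR t = true OR true = true
g3 = u OR g1 OR g2 = false OR true OR true = true
g4 = NOT q = NOT true = false
g5 = g4 NOR g3 = false NOR true = false
g6 = g5 XOR q = false XOR true = true
g12 = g6 AND g5 = true AND false = false

g3 = true, g5 = false, g12 = false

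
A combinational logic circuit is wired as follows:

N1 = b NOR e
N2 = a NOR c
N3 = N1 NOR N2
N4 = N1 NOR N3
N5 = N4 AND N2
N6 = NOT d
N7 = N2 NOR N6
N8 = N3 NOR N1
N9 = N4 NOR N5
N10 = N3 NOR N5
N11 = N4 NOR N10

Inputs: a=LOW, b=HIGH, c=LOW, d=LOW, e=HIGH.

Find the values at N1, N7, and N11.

N1 = LOW, N7 = LOW, N11 = LOW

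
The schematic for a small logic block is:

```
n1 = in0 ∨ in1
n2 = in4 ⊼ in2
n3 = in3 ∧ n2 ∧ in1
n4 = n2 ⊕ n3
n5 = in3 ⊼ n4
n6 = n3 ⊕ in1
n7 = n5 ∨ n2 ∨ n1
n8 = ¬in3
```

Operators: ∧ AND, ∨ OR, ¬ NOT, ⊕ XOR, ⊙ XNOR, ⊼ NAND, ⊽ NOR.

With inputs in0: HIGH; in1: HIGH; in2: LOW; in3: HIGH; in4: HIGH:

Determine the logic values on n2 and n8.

n2 = HIGH, n8 = LOW

n2 = in4 NAND in2 = HIGH NAND LOW = HIGH
n8 = NOT in3 = NOT HIGH = LOW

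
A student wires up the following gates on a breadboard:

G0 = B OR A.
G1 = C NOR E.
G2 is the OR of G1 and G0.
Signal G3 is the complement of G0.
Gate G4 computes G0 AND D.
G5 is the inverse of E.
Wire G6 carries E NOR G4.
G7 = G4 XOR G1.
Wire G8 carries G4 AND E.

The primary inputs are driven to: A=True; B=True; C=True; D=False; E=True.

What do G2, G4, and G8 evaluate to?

G2 = True, G4 = False, G8 = False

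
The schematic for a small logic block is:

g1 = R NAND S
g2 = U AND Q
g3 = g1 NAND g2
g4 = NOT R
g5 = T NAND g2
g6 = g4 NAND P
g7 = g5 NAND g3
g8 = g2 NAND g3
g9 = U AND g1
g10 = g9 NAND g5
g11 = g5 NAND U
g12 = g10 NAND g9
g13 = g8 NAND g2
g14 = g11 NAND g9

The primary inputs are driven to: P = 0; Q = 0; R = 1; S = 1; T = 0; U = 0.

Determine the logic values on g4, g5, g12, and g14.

g1 = R NAND S = 1 NAND 1 = 0
g2 = U AND Q = 0 AND 0 = 0
g4 = NOT R = NOT 1 = 0
g5 = T NAND g2 = 0 NAND 0 = 1
g9 = U AND g1 = 0 AND 0 = 0
g10 = g9 NAND g5 = 0 NAND 1 = 1
g11 = g5 NAND U = 1 NAND 0 = 1
g12 = g10 NAND g9 = 1 NAND 0 = 1
g14 = g11 NAND g9 = 1 NAND 0 = 1

g4 = 0  g5 = 1  g12 = 1  g14 = 1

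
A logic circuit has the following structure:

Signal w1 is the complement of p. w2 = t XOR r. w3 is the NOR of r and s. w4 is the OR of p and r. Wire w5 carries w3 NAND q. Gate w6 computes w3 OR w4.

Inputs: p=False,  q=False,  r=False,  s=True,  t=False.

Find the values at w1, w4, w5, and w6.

w1 = True; w4 = False; w5 = True; w6 = False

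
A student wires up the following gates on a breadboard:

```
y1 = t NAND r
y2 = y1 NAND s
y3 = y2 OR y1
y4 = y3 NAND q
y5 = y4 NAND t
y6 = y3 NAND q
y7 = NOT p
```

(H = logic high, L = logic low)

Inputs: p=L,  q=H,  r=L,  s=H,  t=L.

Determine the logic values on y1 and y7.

y1 = H, y7 = H

y1 = t NAND r = L NAND L = H
y7 = NOT p = NOT L = H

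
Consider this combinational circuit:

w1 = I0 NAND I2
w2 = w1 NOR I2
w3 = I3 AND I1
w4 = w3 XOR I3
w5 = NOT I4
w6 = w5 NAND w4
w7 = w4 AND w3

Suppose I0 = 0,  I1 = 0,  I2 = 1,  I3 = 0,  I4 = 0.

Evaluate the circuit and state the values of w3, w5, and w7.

w3 = I3 AND I1 = 0 AND 0 = 0
w4 = w3 XOR I3 = 0 XOR 0 = 0
w5 = NOT I4 = NOT 0 = 1
w7 = w4 AND w3 = 0 AND 0 = 0

w3 = 0  w5 = 1  w7 = 0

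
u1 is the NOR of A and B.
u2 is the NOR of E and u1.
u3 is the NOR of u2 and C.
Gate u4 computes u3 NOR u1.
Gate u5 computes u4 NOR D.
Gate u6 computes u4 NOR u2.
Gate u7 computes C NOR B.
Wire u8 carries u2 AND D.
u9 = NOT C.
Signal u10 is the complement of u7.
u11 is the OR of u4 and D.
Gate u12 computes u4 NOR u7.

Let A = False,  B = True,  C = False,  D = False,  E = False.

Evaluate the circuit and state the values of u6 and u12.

u6 = False, u12 = False

u1 = A NOR B = False NOR True = False
u2 = E NOR u1 = False NOR False = True
u3 = u2 NOR C = True NOR False = False
u4 = u3 NOR u1 = False NOR False = True
u6 = u4 NOR u2 = True NOR True = False
u7 = C NOR B = False NOR True = False
u12 = u4 NOR u7 = True NOR False = False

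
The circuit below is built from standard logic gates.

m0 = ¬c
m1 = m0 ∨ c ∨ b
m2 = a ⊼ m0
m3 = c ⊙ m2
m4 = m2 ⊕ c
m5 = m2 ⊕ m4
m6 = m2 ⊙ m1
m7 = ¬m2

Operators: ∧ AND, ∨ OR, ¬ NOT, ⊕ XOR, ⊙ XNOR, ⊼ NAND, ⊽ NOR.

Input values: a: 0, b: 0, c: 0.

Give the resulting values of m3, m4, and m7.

m0 = NOT c = NOT 0 = 1
m2 = a NAND m0 = 0 NAND 1 = 1
m3 = c XNOR m2 = 0 XNOR 1 = 0
m4 = m2 XOR c = 1 XOR 0 = 1
m7 = NOT m2 = NOT 1 = 0

m3 = 0  m4 = 1  m7 = 0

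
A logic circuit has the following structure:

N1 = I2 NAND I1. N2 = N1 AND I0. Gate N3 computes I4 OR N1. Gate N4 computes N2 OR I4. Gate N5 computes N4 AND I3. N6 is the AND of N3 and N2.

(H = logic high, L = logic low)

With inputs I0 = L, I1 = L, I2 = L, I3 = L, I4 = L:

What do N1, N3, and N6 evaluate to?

N1 = I2 NAND I1 = L NAND L = H
N2 = N1 AND I0 = H AND L = L
N3 = I4 OR N1 = L OR H = H
N6 = N3 AND N2 = H AND L = L

N1 = H, N3 = H, N6 = L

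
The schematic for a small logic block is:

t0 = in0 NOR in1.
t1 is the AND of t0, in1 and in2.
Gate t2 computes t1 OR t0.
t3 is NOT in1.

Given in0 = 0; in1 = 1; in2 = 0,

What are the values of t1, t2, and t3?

t1 = 0, t2 = 0, t3 = 0

t0 = in0 NOR in1 = 0 NOR 1 = 0
t1 = t0 AND in1 AND in2 = 0 AND 1 AND 0 = 0
t2 = t1 OR t0 = 0 OR 0 = 0
t3 = NOT in1 = NOT 1 = 0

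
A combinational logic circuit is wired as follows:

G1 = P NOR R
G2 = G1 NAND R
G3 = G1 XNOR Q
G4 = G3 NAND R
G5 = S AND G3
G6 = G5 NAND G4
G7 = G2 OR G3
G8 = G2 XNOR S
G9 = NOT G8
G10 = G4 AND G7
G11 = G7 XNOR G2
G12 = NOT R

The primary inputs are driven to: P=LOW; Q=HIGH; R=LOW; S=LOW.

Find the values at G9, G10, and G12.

G9 = HIGH; G10 = HIGH; G12 = HIGH

G1 = P NOR R = LOW NOR LOW = HIGH
G2 = G1 NAND R = HIGH NAND LOW = HIGH
G3 = G1 XNOR Q = HIGH XNOR HIGH = HIGH
G4 = G3 NAND R = HIGH NAND LOW = HIGH
G7 = G2 OR G3 = HIGH OR HIGH = HIGH
G8 = G2 XNOR S = HIGH XNOR LOW = LOW
G9 = NOT G8 = NOT LOW = HIGH
G10 = G4 AND G7 = HIGH AND HIGH = HIGH
G12 = NOT R = NOT LOW = HIGH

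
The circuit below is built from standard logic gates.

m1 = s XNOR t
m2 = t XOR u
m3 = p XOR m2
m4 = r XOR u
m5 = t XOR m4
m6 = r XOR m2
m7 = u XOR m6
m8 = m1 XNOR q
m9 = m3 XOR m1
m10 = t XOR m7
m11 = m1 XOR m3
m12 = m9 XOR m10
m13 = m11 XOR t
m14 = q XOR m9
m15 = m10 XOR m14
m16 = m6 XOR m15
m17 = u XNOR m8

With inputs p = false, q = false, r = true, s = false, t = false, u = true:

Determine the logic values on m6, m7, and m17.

m6 = false  m7 = true  m17 = false

m1 = s XNOR t = false XNOR false = true
m2 = t XOR u = false XOR true = true
m6 = r XOR m2 = true XOR true = false
m7 = u XOR m6 = true XOR false = true
m8 = m1 XNOR q = true XNOR false = false
m17 = u XNOR m8 = true XNOR false = false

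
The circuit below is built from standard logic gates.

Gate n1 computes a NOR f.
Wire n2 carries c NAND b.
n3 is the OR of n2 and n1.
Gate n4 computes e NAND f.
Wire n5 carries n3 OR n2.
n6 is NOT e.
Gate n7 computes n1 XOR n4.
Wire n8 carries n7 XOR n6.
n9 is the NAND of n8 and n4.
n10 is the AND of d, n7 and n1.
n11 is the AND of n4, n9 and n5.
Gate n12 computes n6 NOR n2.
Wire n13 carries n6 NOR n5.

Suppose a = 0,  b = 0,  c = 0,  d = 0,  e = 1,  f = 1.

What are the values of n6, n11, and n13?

n1 = a NOR f = 0 NOR 1 = 0
n2 = c NAND b = 0 NAND 0 = 1
n3 = n2 OR n1 = 1 OR 0 = 1
n4 = e NAND f = 1 NAND 1 = 0
n5 = n3 OR n2 = 1 OR 1 = 1
n6 = NOT e = NOT 1 = 0
n7 = n1 XOR n4 = 0 XOR 0 = 0
n8 = n7 XOR n6 = 0 XOR 0 = 0
n9 = n8 NAND n4 = 0 NAND 0 = 1
n11 = n4 AND n9 AND n5 = 0 AND 1 AND 1 = 0
n13 = n6 NOR n5 = 0 NOR 1 = 0

n6 = 0, n11 = 0, n13 = 0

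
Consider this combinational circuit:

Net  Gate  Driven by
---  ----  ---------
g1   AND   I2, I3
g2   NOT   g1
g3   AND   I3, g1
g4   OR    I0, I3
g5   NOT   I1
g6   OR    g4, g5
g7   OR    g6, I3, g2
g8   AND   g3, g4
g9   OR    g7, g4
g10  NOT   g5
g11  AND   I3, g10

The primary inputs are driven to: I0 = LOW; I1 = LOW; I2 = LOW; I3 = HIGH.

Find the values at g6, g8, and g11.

g6 = HIGH; g8 = LOW; g11 = LOW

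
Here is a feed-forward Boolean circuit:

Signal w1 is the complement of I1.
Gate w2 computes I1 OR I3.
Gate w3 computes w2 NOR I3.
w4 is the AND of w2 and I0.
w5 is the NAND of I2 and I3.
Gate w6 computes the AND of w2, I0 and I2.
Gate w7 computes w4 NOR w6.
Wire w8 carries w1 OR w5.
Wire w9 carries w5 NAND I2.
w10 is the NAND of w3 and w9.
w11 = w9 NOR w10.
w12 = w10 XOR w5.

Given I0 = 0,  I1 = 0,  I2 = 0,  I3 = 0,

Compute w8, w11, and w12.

w8 = 1  w11 = 0  w12 = 1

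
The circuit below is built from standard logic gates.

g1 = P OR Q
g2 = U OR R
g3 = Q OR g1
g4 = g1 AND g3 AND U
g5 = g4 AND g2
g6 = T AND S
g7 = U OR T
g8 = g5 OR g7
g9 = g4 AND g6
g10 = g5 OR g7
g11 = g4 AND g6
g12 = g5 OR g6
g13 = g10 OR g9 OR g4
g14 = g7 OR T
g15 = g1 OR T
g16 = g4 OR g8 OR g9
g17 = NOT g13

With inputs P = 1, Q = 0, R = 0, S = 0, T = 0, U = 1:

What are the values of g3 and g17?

g3 = 1, g17 = 0

g1 = P OR Q = 1 OR 0 = 1
g2 = U OR R = 1 OR 0 = 1
g3 = Q OR g1 = 0 OR 1 = 1
g4 = g1 AND g3 AND U = 1 AND 1 AND 1 = 1
g5 = g4 AND g2 = 1 AND 1 = 1
g6 = T AND S = 0 AND 0 = 0
g7 = U OR T = 1 OR 0 = 1
g9 = g4 AND g6 = 1 AND 0 = 0
g10 = g5 OR g7 = 1 OR 1 = 1
g13 = g10 OR g9 OR g4 = 1 OR 0 OR 1 = 1
g17 = NOT g13 = NOT 1 = 0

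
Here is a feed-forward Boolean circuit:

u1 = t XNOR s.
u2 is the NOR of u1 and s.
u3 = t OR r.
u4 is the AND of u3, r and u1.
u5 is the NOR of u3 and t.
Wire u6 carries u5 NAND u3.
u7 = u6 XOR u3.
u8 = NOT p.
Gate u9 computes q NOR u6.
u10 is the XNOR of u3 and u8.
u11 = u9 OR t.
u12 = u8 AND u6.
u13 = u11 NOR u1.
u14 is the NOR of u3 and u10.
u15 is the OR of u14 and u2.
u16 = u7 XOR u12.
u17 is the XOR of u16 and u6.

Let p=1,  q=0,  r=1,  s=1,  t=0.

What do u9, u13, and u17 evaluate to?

u9 = 0; u13 = 1; u17 = 1

u1 = t XNOR s = 0 XNOR 1 = 0
u3 = t OR r = 0 OR 1 = 1
u5 = u3 NOR t = 1 NOR 0 = 0
u6 = u5 NAND u3 = 0 NAND 1 = 1
u7 = u6 XOR u3 = 1 XOR 1 = 0
u8 = NOT p = NOT 1 = 0
u9 = q NOR u6 = 0 NOR 1 = 0
u11 = u9 OR t = 0 OR 0 = 0
u12 = u8 AND u6 = 0 AND 1 = 0
u13 = u11 NOR u1 = 0 NOR 0 = 1
u16 = u7 XOR u12 = 0 XOR 0 = 0
u17 = u16 XOR u6 = 0 XOR 1 = 1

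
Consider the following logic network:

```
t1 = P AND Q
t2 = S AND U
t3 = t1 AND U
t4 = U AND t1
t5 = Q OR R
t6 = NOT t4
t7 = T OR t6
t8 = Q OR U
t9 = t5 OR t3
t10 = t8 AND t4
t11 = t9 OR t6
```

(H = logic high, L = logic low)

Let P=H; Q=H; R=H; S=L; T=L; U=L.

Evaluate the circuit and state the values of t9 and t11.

t9 = H, t11 = H

t1 = P AND Q = H AND H = H
t3 = t1 AND U = H AND L = L
t4 = U AND t1 = L AND H = L
t5 = Q OR R = H OR H = H
t6 = NOT t4 = NOT L = H
t9 = t5 OR t3 = H OR L = H
t11 = t9 OR t6 = H OR H = H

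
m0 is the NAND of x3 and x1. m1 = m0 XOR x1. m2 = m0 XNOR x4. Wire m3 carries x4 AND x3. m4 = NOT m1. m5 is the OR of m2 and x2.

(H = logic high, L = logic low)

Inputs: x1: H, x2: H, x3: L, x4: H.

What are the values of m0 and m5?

m0 = H, m5 = H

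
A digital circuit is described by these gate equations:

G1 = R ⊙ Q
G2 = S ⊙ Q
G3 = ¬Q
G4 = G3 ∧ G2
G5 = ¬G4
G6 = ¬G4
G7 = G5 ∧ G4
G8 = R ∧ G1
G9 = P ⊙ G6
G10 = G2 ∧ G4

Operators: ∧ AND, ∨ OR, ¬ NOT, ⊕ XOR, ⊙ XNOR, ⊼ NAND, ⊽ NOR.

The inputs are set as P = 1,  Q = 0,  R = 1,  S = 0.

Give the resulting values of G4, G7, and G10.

G4 = 1; G7 = 0; G10 = 1

G2 = S XNOR Q = 0 XNOR 0 = 1
G3 = NOT Q = NOT 0 = 1
G4 = G3 AND G2 = 1 AND 1 = 1
G5 = NOT G4 = NOT 1 = 0
G7 = G5 AND G4 = 0 AND 1 = 0
G10 = G2 AND G4 = 1 AND 1 = 1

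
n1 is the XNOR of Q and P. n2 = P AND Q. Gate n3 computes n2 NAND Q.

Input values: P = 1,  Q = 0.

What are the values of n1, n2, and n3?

n1 = Q XNOR P = 0 XNOR 1 = 0
n2 = P AND Q = 1 AND 0 = 0
n3 = n2 NAND Q = 0 NAND 0 = 1

n1 = 0; n2 = 0; n3 = 1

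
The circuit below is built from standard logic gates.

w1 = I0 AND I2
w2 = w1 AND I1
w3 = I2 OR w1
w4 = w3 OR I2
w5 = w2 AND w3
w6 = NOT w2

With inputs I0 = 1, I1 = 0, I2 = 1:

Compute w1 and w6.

w1 = 1  w6 = 1

w1 = I0 AND I2 = 1 AND 1 = 1
w2 = w1 AND I1 = 1 AND 0 = 0
w6 = NOT w2 = NOT 0 = 1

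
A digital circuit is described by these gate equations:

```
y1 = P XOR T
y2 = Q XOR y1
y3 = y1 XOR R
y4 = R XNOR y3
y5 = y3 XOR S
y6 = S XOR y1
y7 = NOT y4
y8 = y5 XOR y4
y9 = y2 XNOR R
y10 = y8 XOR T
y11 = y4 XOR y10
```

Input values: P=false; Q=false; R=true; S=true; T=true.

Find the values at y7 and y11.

y1 = P XOR T = false XOR true = true
y3 = y1 XOR R = true XOR true = false
y4 = R XNOR y3 = true XNOR false = false
y5 = y3 XOR S = false XOR true = true
y7 = NOT y4 = NOT false = true
y8 = y5 XOR y4 = true XOR false = true
y10 = y8 XOR T = true XOR true = false
y11 = y4 XOR y10 = false XOR false = false

y7 = true; y11 = false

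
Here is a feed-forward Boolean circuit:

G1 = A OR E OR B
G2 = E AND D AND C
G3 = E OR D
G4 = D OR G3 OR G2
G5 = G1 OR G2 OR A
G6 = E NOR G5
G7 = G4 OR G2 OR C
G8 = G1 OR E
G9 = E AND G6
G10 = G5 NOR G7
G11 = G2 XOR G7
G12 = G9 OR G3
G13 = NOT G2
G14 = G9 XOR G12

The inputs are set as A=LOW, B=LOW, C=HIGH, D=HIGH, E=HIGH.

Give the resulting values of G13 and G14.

G1 = A OR E OR B = LOW OR HIGH OR LOW = HIGH
G2 = E AND D AND C = HIGH AND HIGH AND HIGH = HIGH
G3 = E OR D = HIGH OR HIGH = HIGH
G5 = G1 OR G2 OR A = HIGH OR HIGH OR LOW = HIGH
G6 = E NOR G5 = HIGH NOR HIGH = LOW
G9 = E AND G6 = HIGH AND LOW = LOW
G12 = G9 OR G3 = LOW OR HIGH = HIGH
G13 = NOT G2 = NOT HIGH = LOW
G14 = G9 XOR G12 = LOW XOR HIGH = HIGH

G13 = LOW; G14 = HIGH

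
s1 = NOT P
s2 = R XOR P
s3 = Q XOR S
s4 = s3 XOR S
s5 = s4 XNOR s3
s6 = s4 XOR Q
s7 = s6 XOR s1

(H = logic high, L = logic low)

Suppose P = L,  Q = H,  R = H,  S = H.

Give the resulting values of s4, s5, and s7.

s4 = H; s5 = L; s7 = H

s1 = NOT P = NOT L = H
s3 = Q XOR S = H XOR H = L
s4 = s3 XOR S = L XOR H = H
s5 = s4 XNOR s3 = H XNOR L = L
s6 = s4 XOR Q = H XOR H = L
s7 = s6 XOR s1 = L XOR H = H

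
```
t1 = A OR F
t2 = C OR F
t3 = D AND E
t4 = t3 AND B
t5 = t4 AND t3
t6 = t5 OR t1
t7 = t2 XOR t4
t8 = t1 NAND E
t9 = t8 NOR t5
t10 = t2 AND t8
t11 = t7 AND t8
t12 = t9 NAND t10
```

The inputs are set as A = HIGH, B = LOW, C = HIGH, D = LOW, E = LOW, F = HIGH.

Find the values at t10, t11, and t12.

t10 = HIGH  t11 = HIGH  t12 = HIGH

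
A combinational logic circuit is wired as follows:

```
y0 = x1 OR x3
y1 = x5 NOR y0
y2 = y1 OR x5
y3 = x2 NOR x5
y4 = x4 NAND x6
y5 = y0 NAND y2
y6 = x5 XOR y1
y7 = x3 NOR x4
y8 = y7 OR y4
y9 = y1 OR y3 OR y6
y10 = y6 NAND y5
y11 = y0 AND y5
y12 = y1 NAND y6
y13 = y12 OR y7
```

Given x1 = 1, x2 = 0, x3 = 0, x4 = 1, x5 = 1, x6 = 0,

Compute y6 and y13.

y6 = 1; y13 = 1

y0 = x1 OR x3 = 1 OR 0 = 1
y1 = x5 NOR y0 = 1 NOR 1 = 0
y6 = x5 XOR y1 = 1 XOR 0 = 1
y7 = x3 NOR x4 = 0 NOR 1 = 0
y12 = y1 NAND y6 = 0 NAND 1 = 1
y13 = y12 OR y7 = 1 OR 0 = 1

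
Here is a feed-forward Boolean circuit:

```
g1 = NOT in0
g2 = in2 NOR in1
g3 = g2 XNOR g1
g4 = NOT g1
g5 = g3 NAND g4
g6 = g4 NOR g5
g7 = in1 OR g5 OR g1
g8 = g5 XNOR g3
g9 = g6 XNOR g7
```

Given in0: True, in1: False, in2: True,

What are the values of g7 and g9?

g7 = False  g9 = True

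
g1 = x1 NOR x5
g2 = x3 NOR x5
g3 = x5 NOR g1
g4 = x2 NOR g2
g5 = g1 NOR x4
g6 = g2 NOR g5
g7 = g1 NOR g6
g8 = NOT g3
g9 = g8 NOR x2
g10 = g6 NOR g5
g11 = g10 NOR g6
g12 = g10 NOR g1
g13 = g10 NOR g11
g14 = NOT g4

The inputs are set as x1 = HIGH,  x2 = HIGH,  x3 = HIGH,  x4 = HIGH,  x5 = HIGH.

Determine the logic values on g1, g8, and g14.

g1 = LOW, g8 = HIGH, g14 = HIGH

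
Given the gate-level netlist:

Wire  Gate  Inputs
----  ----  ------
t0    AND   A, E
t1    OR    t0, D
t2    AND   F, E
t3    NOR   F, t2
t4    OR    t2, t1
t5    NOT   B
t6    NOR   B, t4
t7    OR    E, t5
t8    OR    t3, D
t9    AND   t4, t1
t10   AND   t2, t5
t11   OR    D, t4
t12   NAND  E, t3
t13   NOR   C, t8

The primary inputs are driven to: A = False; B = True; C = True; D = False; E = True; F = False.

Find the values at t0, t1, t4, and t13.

t0 = False; t1 = False; t4 = False; t13 = False

t0 = A AND E = False AND True = False
t1 = t0 OR D = False OR False = False
t2 = F AND E = False AND True = False
t3 = F NOR t2 = False NOR False = True
t4 = t2 OR t1 = False OR False = False
t8 = t3 OR D = True OR False = True
t13 = C NOR t8 = True NOR True = False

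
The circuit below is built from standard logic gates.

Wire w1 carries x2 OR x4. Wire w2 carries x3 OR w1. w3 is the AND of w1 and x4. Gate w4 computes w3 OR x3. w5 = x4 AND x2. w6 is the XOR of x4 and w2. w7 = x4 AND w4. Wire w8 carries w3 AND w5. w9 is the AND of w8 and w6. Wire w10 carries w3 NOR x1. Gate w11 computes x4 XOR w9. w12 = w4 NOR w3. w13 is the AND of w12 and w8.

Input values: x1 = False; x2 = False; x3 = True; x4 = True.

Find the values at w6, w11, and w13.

w1 = x2 OR x4 = False OR True = True
w2 = x3 OR w1 = True OR True = True
w3 = w1 AND x4 = True AND True = True
w4 = w3 OR x3 = True OR True = True
w5 = x4 AND x2 = True AND False = False
w6 = x4 XOR w2 = True XOR True = False
w8 = w3 AND w5 = True AND False = False
w9 = w8 AND w6 = False AND False = False
w11 = x4 XOR w9 = True XOR False = True
w12 = w4 NOR w3 = True NOR True = False
w13 = w12 AND w8 = False AND False = False

w6 = False  w11 = True  w13 = False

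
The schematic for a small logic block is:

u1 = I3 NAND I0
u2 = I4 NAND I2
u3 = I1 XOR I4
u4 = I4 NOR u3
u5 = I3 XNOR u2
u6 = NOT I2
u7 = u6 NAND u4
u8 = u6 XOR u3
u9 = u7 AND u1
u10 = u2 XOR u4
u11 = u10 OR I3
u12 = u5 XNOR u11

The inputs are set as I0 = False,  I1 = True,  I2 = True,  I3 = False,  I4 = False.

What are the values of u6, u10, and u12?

u2 = I4 NAND I2 = False NAND True = True
u3 = I1 XOR I4 = True XOR False = True
u4 = I4 NOR u3 = False NOR True = False
u5 = I3 XNOR u2 = False XNOR True = False
u6 = NOT I2 = NOT True = False
u10 = u2 XOR u4 = True XOR False = True
u11 = u10 OR I3 = True OR False = True
u12 = u5 XNOR u11 = False XNOR True = False

u6 = False  u10 = True  u12 = False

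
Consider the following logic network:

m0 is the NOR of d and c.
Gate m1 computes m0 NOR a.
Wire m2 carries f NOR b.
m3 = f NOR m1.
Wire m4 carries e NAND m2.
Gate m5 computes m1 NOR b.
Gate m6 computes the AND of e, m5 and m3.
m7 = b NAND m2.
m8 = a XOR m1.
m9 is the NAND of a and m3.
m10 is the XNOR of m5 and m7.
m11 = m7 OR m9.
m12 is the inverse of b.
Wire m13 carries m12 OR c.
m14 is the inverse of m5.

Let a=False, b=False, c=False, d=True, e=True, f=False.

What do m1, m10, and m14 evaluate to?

m1 = True, m10 = False, m14 = True

m0 = d NOR c = True NOR False = False
m1 = m0 NOR a = False NOR False = True
m2 = f NOR b = False NOR False = True
m5 = m1 NOR b = True NOR False = False
m7 = b NAND m2 = False NAND True = True
m10 = m5 XNOR m7 = False XNOR True = False
m14 = NOT m5 = NOT False = True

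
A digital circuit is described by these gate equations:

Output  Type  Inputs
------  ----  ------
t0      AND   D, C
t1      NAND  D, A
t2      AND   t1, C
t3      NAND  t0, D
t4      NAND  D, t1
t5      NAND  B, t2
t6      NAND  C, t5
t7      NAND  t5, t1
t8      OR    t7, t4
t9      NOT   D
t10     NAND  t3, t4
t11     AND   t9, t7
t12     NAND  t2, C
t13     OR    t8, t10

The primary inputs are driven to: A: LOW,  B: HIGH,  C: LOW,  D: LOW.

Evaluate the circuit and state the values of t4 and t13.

t0 = D AND C = LOW AND LOW = LOW
t1 = D NAND A = LOW NAND LOW = HIGH
t2 = t1 AND C = HIGH AND LOW = LOW
t3 = t0 NAND D = LOW NAND LOW = HIGH
t4 = D NAND t1 = LOW NAND HIGH = HIGH
t5 = B NAND t2 = HIGH NAND LOW = HIGH
t7 = t5 NAND t1 = HIGH NAND HIGH = LOW
t8 = t7 OR t4 = LOW OR HIGH = HIGH
t10 = t3 NAND t4 = HIGH NAND HIGH = LOW
t13 = t8 OR t10 = HIGH OR LOW = HIGH

t4 = HIGH  t13 = HIGH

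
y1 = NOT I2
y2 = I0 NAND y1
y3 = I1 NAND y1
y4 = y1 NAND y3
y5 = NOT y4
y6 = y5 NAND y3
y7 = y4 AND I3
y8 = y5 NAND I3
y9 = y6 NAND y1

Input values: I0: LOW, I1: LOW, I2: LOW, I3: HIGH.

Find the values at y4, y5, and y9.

y1 = NOT I2 = NOT LOW = HIGH
y3 = I1 NAND y1 = LOW NAND HIGH = HIGH
y4 = y1 NAND y3 = HIGH NAND HIGH = LOW
y5 = NOT y4 = NOT LOW = HIGH
y6 = y5 NAND y3 = HIGH NAND HIGH = LOW
y9 = y6 NAND y1 = LOW NAND HIGH = HIGH

y4 = LOW; y5 = HIGH; y9 = HIGH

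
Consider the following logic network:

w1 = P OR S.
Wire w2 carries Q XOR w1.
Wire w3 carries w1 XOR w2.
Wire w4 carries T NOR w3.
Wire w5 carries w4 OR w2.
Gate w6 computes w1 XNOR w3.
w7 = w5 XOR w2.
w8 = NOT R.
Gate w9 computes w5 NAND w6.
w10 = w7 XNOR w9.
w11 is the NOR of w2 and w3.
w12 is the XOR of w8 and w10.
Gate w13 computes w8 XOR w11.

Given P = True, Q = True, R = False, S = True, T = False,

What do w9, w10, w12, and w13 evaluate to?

w1 = P OR S = True OR True = True
w2 = Q XOR w1 = True XOR True = False
w3 = w1 XOR w2 = True XOR False = True
w4 = T NOR w3 = False NOR True = False
w5 = w4 OR w2 = False OR False = False
w6 = w1 XNOR w3 = True XNOR True = True
w7 = w5 XOR w2 = False XOR False = False
w8 = NOT R = NOT False = True
w9 = w5 NAND w6 = False NAND True = True
w10 = w7 XNOR w9 = False XNOR True = False
w11 = w2 NOR w3 = False NOR True = False
w12 = w8 XOR w10 = True XOR False = True
w13 = w8 XOR w11 = True XOR False = True

w9 = True, w10 = False, w12 = True, w13 = True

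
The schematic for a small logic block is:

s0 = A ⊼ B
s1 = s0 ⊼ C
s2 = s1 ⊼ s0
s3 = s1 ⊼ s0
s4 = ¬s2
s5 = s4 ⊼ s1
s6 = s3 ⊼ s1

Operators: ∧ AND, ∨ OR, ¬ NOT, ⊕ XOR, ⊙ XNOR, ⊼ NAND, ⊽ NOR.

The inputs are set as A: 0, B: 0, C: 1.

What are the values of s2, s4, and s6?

s2 = 1  s4 = 0  s6 = 1

s0 = A NAND B = 0 NAND 0 = 1
s1 = s0 NAND C = 1 NAND 1 = 0
s2 = s1 NAND s0 = 0 NAND 1 = 1
s3 = s1 NAND s0 = 0 NAND 1 = 1
s4 = NOT s2 = NOT 1 = 0
s6 = s3 NAND s1 = 1 NAND 0 = 1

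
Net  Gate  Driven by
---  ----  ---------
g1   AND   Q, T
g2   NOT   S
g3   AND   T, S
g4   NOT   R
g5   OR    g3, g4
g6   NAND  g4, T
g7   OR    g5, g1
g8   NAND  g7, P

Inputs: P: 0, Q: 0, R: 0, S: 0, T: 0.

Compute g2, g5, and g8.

g2 = 1; g5 = 1; g8 = 1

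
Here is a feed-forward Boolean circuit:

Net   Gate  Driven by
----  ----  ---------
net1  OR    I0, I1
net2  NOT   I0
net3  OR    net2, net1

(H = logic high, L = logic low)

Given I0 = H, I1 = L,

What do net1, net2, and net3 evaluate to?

net1 = H; net2 = L; net3 = H

net1 = I0 OR I1 = H OR L = H
net2 = NOT I0 = NOT H = L
net3 = net2 OR net1 = L OR H = H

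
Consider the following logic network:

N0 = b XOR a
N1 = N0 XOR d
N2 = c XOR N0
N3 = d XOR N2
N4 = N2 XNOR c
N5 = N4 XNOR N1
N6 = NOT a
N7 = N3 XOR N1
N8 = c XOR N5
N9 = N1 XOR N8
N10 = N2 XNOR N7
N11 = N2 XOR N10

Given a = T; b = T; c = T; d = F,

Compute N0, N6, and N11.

N0 = F, N6 = F, N11 = F

N0 = b XOR a = T XOR T = F
N1 = N0 XOR d = F XOR F = F
N2 = c XOR N0 = T XOR F = T
N3 = d XOR N2 = F XOR T = T
N6 = NOT a = NOT T = F
N7 = N3 XOR N1 = T XOR F = T
N10 = N2 XNOR N7 = T XNOR T = T
N11 = N2 XOR N10 = T XOR T = F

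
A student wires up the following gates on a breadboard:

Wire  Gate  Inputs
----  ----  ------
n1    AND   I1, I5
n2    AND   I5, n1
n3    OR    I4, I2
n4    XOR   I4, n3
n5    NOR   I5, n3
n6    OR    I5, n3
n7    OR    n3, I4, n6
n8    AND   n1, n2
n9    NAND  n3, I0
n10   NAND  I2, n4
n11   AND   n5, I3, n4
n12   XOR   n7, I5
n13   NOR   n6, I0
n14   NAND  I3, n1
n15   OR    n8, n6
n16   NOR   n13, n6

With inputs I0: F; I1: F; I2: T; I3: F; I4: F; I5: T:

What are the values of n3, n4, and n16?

n3 = T; n4 = T; n16 = F

n3 = I4 OR I2 = F OR T = T
n4 = I4 XOR n3 = F XOR T = T
n6 = I5 OR n3 = T OR T = T
n13 = n6 NOR I0 = T NOR F = F
n16 = n13 NOR n6 = F NOR T = F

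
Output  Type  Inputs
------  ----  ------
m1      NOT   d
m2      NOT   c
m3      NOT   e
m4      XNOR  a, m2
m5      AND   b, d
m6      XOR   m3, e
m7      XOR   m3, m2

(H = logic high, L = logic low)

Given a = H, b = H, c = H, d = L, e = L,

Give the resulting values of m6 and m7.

m2 = NOT c = NOT H = L
m3 = NOT e = NOT L = H
m6 = m3 XOR e = H XOR L = H
m7 = m3 XOR m2 = H XOR L = H

m6 = H, m7 = H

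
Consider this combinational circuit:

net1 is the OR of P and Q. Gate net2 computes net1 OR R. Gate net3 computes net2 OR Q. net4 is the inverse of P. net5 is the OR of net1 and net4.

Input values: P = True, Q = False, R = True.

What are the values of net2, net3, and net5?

net2 = True, net3 = True, net5 = True

net1 = P OR Q = True OR False = True
net2 = net1 OR R = True OR True = True
net3 = net2 OR Q = True OR False = True
net4 = NOT P = NOT True = False
net5 = net1 OR net4 = True OR False = True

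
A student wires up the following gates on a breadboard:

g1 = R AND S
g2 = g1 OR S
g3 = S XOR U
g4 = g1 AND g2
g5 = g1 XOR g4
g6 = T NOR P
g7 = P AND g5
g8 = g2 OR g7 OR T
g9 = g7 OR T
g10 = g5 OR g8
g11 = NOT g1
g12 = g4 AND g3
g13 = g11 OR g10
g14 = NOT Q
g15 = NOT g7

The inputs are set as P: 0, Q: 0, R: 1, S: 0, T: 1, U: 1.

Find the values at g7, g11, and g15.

g1 = R AND S = 1 AND 0 = 0
g2 = g1 OR S = 0 OR 0 = 0
g4 = g1 AND g2 = 0 AND 0 = 0
g5 = g1 XOR g4 = 0 XOR 0 = 0
g7 = P AND g5 = 0 AND 0 = 0
g11 = NOT g1 = NOT 0 = 1
g15 = NOT g7 = NOT 0 = 1

g7 = 0, g11 = 1, g15 = 1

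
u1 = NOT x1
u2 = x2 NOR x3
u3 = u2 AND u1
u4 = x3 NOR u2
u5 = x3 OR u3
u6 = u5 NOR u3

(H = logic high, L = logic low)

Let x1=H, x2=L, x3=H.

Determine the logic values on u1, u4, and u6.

u1 = NOT x1 = NOT H = L
u2 = x2 NOR x3 = L NOR H = L
u3 = u2 AND u1 = L AND L = L
u4 = x3 NOR u2 = H NOR L = L
u5 = x3 OR u3 = H OR L = H
u6 = u5 NOR u3 = H NOR L = L

u1 = L  u4 = L  u6 = L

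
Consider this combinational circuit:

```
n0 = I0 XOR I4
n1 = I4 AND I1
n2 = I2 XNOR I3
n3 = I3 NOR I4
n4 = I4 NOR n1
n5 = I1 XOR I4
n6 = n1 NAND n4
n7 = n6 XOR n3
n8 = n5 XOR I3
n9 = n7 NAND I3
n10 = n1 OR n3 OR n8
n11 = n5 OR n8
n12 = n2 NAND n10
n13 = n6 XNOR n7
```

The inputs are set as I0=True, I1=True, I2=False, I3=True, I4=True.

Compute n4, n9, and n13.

n4 = False; n9 = False; n13 = True

n1 = I4 AND I1 = True AND True = True
n3 = I3 NOR I4 = True NOR True = False
n4 = I4 NOR n1 = True NOR True = False
n6 = n1 NAND n4 = True NAND False = True
n7 = n6 XOR n3 = True XOR False = True
n9 = n7 NAND I3 = True NAND True = False
n13 = n6 XNOR n7 = True XNOR True = True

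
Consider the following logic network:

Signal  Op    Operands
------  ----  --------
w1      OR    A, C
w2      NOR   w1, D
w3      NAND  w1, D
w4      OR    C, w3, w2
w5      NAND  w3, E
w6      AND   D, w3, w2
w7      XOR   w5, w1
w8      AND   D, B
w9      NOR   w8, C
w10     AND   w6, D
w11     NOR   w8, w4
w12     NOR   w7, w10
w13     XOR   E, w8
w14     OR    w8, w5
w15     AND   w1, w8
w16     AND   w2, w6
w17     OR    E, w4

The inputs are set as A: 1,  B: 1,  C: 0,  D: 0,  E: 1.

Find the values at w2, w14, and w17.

w2 = 0; w14 = 0; w17 = 1

w1 = A OR C = 1 OR 0 = 1
w2 = w1 NOR D = 1 NOR 0 = 0
w3 = w1 NAND D = 1 NAND 0 = 1
w4 = C OR w3 OR w2 = 0 OR 1 OR 0 = 1
w5 = w3 NAND E = 1 NAND 1 = 0
w8 = D AND B = 0 AND 1 = 0
w14 = w8 OR w5 = 0 OR 0 = 0
w17 = E OR w4 = 1 OR 1 = 1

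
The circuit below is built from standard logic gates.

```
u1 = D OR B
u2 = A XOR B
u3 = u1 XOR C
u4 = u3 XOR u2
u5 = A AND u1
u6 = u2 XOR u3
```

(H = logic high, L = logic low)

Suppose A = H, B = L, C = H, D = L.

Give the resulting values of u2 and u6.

u2 = H  u6 = L

u1 = D OR B = L OR L = L
u2 = A XOR B = H XOR L = H
u3 = u1 XOR C = L XOR H = H
u6 = u2 XOR u3 = H XOR H = L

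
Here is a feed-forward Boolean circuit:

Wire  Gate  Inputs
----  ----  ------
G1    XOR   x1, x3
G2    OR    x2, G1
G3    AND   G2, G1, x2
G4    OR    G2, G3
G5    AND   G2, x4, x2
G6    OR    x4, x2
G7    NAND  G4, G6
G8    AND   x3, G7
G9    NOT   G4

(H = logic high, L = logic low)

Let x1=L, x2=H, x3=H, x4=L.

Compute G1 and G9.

G1 = x1 XOR x3 = L XOR H = H
G2 = x2 OR G1 = H OR H = H
G3 = G2 AND G1 AND x2 = H AND H AND H = H
G4 = G2 OR G3 = H OR H = H
G9 = NOT G4 = NOT H = L

G1 = H  G9 = L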